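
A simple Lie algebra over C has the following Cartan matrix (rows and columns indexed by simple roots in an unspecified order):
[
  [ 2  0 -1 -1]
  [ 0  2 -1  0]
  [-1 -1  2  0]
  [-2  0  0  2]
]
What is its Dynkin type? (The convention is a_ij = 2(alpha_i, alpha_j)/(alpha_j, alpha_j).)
The matrix has rank 4 with 2's on the diagonal. Reading the off-diagonal entries as Dynkin edges (a single edge where a_ij = a_ji = -1; a double or triple edge where a_ij * a_ji = 2 or 3), the diagram is a chain of 4 nodes with a double edge at one end; the terminal node there is the unique long simple root (C_4). One simple-root ordering that puts it in standard form is (alpha_2, alpha_3, alpha_1, alpha_4). So the algebra is type C_4, i.e. sp(8).

C4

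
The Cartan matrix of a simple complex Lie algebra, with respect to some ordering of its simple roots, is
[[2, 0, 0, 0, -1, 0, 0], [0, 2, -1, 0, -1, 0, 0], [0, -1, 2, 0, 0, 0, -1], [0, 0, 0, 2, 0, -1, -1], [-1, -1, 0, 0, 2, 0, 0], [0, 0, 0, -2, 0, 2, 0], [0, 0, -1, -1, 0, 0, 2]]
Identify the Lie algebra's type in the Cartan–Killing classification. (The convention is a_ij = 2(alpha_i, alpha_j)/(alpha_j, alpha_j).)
The matrix has rank 7 with 2's on the diagonal. Reading the off-diagonal entries as Dynkin edges (a single edge where a_ij = a_ji = -1; a double or triple edge where a_ij * a_ji = 2 or 3), the diagram is a chain of 7 nodes with a double edge at one end; the terminal node there is the unique long simple root (C_7). One simple-root ordering that puts it in standard form is (alpha_1, alpha_5, alpha_2, alpha_3, alpha_7, alpha_4, alpha_6). So the algebra is type C_7, i.e. sp(14).

C_7 (sp(14))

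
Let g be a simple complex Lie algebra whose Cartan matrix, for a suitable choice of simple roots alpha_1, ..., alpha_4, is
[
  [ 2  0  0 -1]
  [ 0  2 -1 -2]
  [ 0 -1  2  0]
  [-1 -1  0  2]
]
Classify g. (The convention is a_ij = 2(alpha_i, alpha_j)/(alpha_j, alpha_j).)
F4

The matrix has rank 4 with 2's on the diagonal. Reading the off-diagonal entries as Dynkin edges (a single edge where a_ij = a_ji = -1; a double or triple edge where a_ij * a_ji = 2 or 3), the diagram is a chain of 4 nodes with a double edge between the middle two (F_4). One simple-root ordering that puts it in standard form is (alpha_3, alpha_2, alpha_4, alpha_1). So the algebra is type F_4.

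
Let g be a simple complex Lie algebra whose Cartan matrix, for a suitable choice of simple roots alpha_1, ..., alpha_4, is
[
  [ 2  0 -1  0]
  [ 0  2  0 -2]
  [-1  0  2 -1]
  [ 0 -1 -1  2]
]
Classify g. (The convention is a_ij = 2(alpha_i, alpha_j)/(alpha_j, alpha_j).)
C4

The matrix has rank 4 with 2's on the diagonal. Reading the off-diagonal entries as Dynkin edges (a single edge where a_ij = a_ji = -1; a double or triple edge where a_ij * a_ji = 2 or 3), the diagram is a chain of 4 nodes with a double edge at one end; the terminal node there is the unique long simple root (C_4). One simple-root ordering that puts it in standard form is (alpha_1, alpha_3, alpha_4, alpha_2). So the algebra is type C_4, i.e. sp(8).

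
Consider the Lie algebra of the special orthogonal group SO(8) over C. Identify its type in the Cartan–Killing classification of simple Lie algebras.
D_4 (so(8))

This is so(8) with 8 even, which has dimension 8(8-1)/2 = 28 and rank 8/2 = 4. In the classification of classical Lie algebras, the orthogonal algebra so(2n) in an even number of variables has type D_n; here n = 4, so the Dynkin diagram is a chain of 2 nodes with a fork of two nodes at one end (D_4). Hence the type is D_4.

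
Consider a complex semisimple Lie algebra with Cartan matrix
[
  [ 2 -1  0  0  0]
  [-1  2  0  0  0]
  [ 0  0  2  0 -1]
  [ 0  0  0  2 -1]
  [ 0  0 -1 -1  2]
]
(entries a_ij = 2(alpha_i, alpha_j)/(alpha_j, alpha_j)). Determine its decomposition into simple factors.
The diagram associated to this matrix has two connected components: the simple roots {alpha_1, alpha_2} form a chain of 2 nodes with single edges (A_2), and {alpha_3, alpha_4, alpha_5} form a chain of 3 nodes with single edges (A_3). A semisimple Lie algebra decomposes uniquely as the direct sum of simple ideals, one per connected component of its Dynkin diagram, so g ≅ A_2 ⊕ A_3 (dimension 8 + 15 = 23).

A2 ⊕ A3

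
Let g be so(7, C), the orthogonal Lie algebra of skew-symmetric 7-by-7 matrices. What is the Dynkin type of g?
B_3

This is so(7) with 7 odd, which has dimension 7(7-1)/2 = 21 and rank (7-1)/2 = 3. In the classification of classical Lie algebras, the orthogonal algebra so(2n+1) in an odd number of variables has type B_n; here n = 3, so the Dynkin diagram is a chain of 3 nodes with a double edge at one end; the terminal node there is the unique short simple root (B_3). Hence the type is B_3.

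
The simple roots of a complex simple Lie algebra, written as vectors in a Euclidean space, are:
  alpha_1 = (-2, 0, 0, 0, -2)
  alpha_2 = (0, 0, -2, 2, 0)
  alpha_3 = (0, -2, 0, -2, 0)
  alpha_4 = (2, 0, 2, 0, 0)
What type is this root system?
type A_4

Compute the Cartan integers a_ij = 2(alpha_i, alpha_j)/(alpha_j, alpha_j); the resulting 4x4 Cartan matrix is
[[2, 0, 0, -1], [0, 2, -1, -1], [0, -1, 2, 0], [-1, -1, 0, 2]].
All simple roots have the same length, so the diagram is simply laced. The associated Dynkin diagram is a chain of 4 nodes with single edges (A_4), so the type is A_4 (the algebra sl(5)).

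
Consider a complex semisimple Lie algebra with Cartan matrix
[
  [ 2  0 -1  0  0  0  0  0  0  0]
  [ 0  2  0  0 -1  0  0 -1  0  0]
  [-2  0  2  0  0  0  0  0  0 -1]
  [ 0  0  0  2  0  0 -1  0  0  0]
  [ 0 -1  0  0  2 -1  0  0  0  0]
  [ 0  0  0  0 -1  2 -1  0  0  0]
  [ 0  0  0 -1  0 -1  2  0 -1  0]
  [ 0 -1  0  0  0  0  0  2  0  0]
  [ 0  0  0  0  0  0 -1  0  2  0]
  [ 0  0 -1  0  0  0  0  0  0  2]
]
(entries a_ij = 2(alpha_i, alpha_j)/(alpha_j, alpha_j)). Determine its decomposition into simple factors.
The diagram associated to this matrix has two connected components: the simple roots {alpha_1, alpha_3, alpha_10} form a chain of 3 nodes with a double edge at one end; the terminal node there is the unique short simple root (B_3), and {alpha_2, alpha_4, alpha_5, alpha_6, alpha_7, alpha_8, alpha_9} form a chain of 5 nodes with a fork of two nodes at one end (D_7). A semisimple Lie algebra decomposes uniquely as the direct sum of simple ideals, one per connected component of its Dynkin diagram, so g ≅ B_3 ⊕ D_7 (dimension 21 + 91 = 112).

B_3 + D_7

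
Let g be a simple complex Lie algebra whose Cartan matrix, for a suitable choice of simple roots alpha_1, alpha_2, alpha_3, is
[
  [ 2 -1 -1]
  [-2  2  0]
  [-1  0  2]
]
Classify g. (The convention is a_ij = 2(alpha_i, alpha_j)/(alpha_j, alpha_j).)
The matrix has rank 3 with 2's on the diagonal. Reading the off-diagonal entries as Dynkin edges (a single edge where a_ij = a_ji = -1; a double or triple edge where a_ij * a_ji = 2 or 3), the diagram is a chain of 3 nodes with a double edge at one end; the terminal node there is the unique long simple root (C_3). One simple-root ordering that puts it in standard form is (alpha_3, alpha_1, alpha_2). So the algebra is type C_3, i.e. sp(6).

C_3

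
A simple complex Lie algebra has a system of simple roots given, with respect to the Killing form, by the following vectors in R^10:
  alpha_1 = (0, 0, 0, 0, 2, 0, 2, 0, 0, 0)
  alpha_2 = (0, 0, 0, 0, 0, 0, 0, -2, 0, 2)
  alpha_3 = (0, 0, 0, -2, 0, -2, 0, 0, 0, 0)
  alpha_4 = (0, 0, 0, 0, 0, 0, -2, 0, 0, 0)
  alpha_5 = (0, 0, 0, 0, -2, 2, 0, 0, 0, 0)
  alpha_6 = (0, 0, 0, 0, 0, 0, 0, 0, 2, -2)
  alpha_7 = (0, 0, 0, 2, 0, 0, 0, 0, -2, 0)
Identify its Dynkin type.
Compute the Cartan integers a_ij = 2(alpha_i, alpha_j)/(alpha_j, alpha_j); the resulting 7x7 Cartan matrix is
[[2, 0, 0, -2, -1, 0, 0], [0, 2, 0, 0, 0, -1, 0], [0, 0, 2, 0, -1, 0, -1], [-1, 0, 0, 2, 0, 0, 0], [-1, 0, -1, 0, 2, 0, 0], [0, -1, 0, 0, 0, 2, -1], [0, 0, -1, 0, 0, -1, 2]].
The roots have two lengths (squared-length ratio 2:1); the short ones are alpha_{4}. The associated Dynkin diagram is a chain of 7 nodes with a double edge at one end; the terminal node there is the unique short simple root (B_7), so the type is B_7 (the algebra so(15)).

B7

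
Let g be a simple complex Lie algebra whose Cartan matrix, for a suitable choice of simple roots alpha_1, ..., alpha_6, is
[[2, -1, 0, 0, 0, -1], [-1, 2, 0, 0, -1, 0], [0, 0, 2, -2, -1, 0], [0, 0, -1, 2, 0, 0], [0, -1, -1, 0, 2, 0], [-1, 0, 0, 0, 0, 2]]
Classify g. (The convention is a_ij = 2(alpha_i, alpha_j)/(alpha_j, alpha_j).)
The matrix has rank 6 with 2's on the diagonal. Reading the off-diagonal entries as Dynkin edges (a single edge where a_ij = a_ji = -1; a double or triple edge where a_ij * a_ji = 2 or 3), the diagram is a chain of 6 nodes with a double edge at one end; the terminal node there is the unique short simple root (B_6). One simple-root ordering that puts it in standard form is (alpha_6, alpha_1, alpha_2, alpha_5, alpha_3, alpha_4). So the algebra is type B_6, i.e. so(13).

B_6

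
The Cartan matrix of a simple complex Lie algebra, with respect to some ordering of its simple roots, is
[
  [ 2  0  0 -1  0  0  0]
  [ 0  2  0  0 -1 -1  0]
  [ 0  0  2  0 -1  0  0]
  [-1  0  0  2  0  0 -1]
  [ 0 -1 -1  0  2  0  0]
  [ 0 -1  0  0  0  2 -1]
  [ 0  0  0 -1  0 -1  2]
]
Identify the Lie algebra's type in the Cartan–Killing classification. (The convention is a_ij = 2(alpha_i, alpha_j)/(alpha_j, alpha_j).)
A_7

The matrix has rank 7 with 2's on the diagonal. Reading the off-diagonal entries as Dynkin edges (a single edge where a_ij = a_ji = -1; a double or triple edge where a_ij * a_ji = 2 or 3), the diagram is a chain of 7 nodes with single edges (A_7). One simple-root ordering that puts it in standard form is (alpha_1, alpha_4, alpha_7, alpha_6, alpha_2, alpha_5, alpha_3). So the algebra is type A_7, i.e. sl(8).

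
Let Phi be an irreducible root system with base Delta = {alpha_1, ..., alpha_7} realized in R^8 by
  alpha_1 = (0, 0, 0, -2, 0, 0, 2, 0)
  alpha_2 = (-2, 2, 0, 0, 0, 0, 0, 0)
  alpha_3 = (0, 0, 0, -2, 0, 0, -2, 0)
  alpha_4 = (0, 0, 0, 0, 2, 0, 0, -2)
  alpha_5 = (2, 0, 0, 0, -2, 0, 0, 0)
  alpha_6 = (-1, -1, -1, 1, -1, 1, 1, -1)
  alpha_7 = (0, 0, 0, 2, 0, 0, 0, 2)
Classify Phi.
Compute the Cartan integers a_ij = 2(alpha_i, alpha_j)/(alpha_j, alpha_j); the resulting 7x7 Cartan matrix is
[[2, 0, 0, 0, 0, 0, -1], [0, 2, 0, 0, -1, 0, 0], [0, 0, 2, 0, 0, -1, -1], [0, 0, 0, 2, -1, 0, -1], [0, -1, 0, -1, 2, 0, 0], [0, 0, -1, 0, 0, 2, 0], [-1, 0, -1, -1, 0, 0, 2]].
All simple roots have the same length, so the diagram is simply laced. The associated Dynkin diagram is a chain of 6 nodes with one extra node attached to the third node from one end (E_7), so the type is E_7.

E_7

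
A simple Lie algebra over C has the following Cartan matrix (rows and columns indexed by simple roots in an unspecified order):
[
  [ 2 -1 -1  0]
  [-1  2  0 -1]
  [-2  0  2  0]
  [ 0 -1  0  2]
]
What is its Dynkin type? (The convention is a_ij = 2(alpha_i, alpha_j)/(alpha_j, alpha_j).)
C4

The matrix has rank 4 with 2's on the diagonal. Reading the off-diagonal entries as Dynkin edges (a single edge where a_ij = a_ji = -1; a double or triple edge where a_ij * a_ji = 2 or 3), the diagram is a chain of 4 nodes with a double edge at one end; the terminal node there is the unique long simple root (C_4). One simple-root ordering that puts it in standard form is (alpha_4, alpha_2, alpha_1, alpha_3). So the algebra is type C_4, i.e. sp(8).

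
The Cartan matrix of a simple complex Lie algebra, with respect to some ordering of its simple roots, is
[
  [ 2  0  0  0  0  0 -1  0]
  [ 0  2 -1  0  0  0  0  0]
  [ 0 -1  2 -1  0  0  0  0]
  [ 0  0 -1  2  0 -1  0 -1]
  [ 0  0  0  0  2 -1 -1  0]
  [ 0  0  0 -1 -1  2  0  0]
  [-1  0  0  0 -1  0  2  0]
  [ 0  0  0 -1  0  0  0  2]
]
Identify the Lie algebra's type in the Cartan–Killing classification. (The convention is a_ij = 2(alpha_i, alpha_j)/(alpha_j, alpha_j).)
The matrix has rank 8 with 2's on the diagonal. Reading the off-diagonal entries as Dynkin edges (a single edge where a_ij = a_ji = -1; a double or triple edge where a_ij * a_ji = 2 or 3), the diagram is a chain of 7 nodes with one extra node attached to the third node from one end (E_8). One simple-root ordering that puts it in standard form is (alpha_2, alpha_8, alpha_3, alpha_4, alpha_6, alpha_5, alpha_7, alpha_1). So the algebra is type E_8.

type E_8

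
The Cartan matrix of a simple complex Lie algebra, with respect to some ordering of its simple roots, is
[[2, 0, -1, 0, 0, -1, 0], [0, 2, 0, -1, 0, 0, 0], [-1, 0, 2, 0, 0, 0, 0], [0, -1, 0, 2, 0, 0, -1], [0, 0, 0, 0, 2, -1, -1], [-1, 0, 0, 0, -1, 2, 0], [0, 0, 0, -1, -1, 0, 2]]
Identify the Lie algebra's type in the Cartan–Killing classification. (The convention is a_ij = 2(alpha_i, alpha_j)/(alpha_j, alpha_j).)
A_7

The matrix has rank 7 with 2's on the diagonal. Reading the off-diagonal entries as Dynkin edges (a single edge where a_ij = a_ji = -1; a double or triple edge where a_ij * a_ji = 2 or 3), the diagram is a chain of 7 nodes with single edges (A_7). One simple-root ordering that puts it in standard form is (alpha_2, alpha_4, alpha_7, alpha_5, alpha_6, alpha_1, alpha_3). So the algebra is type A_7, i.e. sl(8).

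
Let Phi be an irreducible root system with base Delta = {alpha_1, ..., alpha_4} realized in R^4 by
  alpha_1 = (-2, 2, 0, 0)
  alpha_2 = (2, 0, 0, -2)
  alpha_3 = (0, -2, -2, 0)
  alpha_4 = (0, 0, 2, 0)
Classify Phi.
Compute the Cartan integers a_ij = 2(alpha_i, alpha_j)/(alpha_j, alpha_j); the resulting 4x4 Cartan matrix is
[[2, -1, -1, 0], [-1, 2, 0, 0], [-1, 0, 2, -2], [0, 0, -1, 2]].
The roots have two lengths (squared-length ratio 2:1); the short ones are alpha_{4}. The associated Dynkin diagram is a chain of 4 nodes with a double edge at one end; the terminal node there is the unique short simple root (B_4), so the type is B_4 (the algebra so(9)).

B_4 (so(9))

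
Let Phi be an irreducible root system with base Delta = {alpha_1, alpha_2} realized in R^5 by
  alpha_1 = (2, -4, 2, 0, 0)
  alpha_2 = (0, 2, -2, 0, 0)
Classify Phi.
Compute the Cartan integers a_ij = 2(alpha_i, alpha_j)/(alpha_j, alpha_j); the resulting 2x2 Cartan matrix is
[[2, -3], [-1, 2]].
The roots have two lengths (squared-length ratio 3:1); the short ones are alpha_{2}. The associated Dynkin diagram is two nodes joined by a triple edge (G_2), so the type is G_2.

G_2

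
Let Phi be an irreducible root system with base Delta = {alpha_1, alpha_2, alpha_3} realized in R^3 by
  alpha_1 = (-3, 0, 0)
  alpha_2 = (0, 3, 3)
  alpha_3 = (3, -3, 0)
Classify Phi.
B_3

Compute the Cartan integers a_ij = 2(alpha_i, alpha_j)/(alpha_j, alpha_j); the resulting 3x3 Cartan matrix is
[[2, 0, -1], [0, 2, -1], [-2, -1, 2]].
The roots have two lengths (squared-length ratio 2:1); the short ones are alpha_{1}. The associated Dynkin diagram is a chain of 3 nodes with a double edge at one end; the terminal node there is the unique short simple root (B_3), so the type is B_3 (the algebra so(7)).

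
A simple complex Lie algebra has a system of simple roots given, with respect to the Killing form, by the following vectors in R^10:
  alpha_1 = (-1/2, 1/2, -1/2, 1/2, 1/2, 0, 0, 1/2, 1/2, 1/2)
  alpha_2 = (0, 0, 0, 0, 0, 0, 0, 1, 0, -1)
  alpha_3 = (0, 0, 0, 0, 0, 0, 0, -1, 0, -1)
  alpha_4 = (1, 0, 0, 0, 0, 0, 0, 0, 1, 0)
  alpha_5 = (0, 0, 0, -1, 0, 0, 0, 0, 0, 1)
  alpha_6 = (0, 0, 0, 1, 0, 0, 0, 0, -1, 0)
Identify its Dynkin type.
E6

Compute the Cartan integers a_ij = 2(alpha_i, alpha_j)/(alpha_j, alpha_j); the resulting 6x6 Cartan matrix is
[[2, 0, -1, 0, 0, 0], [0, 2, 0, 0, -1, 0], [-1, 0, 2, 0, -1, 0], [0, 0, 0, 2, 0, -1], [0, -1, -1, 0, 2, -1], [0, 0, 0, -1, -1, 2]].
All simple roots have the same length, so the diagram is simply laced. The associated Dynkin diagram is a chain of 5 nodes with one extra node attached to the third node from one end (E_6), so the type is E_6.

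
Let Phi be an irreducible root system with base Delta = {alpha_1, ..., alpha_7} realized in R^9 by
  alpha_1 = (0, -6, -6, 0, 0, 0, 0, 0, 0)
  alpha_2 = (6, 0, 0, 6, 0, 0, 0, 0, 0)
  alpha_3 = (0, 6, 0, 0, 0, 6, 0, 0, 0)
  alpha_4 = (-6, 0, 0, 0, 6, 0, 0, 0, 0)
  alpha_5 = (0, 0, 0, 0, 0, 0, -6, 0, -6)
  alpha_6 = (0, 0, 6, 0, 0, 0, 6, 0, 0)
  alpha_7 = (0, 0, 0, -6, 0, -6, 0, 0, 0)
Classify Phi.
Compute the Cartan integers a_ij = 2(alpha_i, alpha_j)/(alpha_j, alpha_j); the resulting 7x7 Cartan matrix is
[[2, 0, -1, 0, 0, -1, 0], [0, 2, 0, -1, 0, 0, -1], [-1, 0, 2, 0, 0, 0, -1], [0, -1, 0, 2, 0, 0, 0], [0, 0, 0, 0, 2, -1, 0], [-1, 0, 0, 0, -1, 2, 0], [0, -1, -1, 0, 0, 0, 2]].
All simple roots have the same length, so the diagram is simply laced. The associated Dynkin diagram is a chain of 7 nodes with single edges (A_7), so the type is A_7 (the algebra sl(8)).

A_7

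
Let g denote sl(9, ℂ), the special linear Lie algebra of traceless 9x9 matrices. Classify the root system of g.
This is sl(9), which has dimension 9^2 - 1 = 80 and rank 9 - 1 = 8 (a Cartan subalgebra is the diagonal traceless matrices). In the classification of classical Lie algebras, the special linear algebra sl(n+1) has type A_n; here n = 8, so the Dynkin diagram is a chain of 8 nodes with single edges (A_8). Hence the type is A_8.

A_8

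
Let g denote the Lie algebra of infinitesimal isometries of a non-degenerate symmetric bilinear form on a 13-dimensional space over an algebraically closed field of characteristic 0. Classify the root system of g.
B_6

This is so(13) with 13 odd, which has dimension 13(13-1)/2 = 78 and rank (13-1)/2 = 6. In the classification of classical Lie algebras, the orthogonal algebra so(2n+1) in an odd number of variables has type B_n; here n = 6, so the Dynkin diagram is a chain of 6 nodes with a double edge at one end; the terminal node there is the unique short simple root (B_6). Hence the type is B_6.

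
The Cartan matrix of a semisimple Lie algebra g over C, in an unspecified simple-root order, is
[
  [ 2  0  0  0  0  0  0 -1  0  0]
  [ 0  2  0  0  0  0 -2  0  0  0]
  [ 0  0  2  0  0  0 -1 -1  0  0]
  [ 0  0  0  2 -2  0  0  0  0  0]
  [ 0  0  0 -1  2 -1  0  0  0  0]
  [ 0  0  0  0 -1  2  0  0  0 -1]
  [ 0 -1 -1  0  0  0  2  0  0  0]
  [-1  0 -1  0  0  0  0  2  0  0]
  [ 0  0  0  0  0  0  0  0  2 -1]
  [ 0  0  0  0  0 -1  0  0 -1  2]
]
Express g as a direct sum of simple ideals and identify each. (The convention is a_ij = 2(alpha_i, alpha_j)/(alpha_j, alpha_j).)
The diagram associated to this matrix has two connected components: the simple roots {alpha_1, alpha_2, alpha_3, alpha_7, alpha_8} form a chain of 5 nodes with a double edge at one end; the terminal node there is the unique long simple root (C_5), and {alpha_4, alpha_5, alpha_6, alpha_9, alpha_10} form a chain of 5 nodes with a double edge at one end; the terminal node there is the unique long simple root (C_5). A semisimple Lie algebra decomposes uniquely as the direct sum of simple ideals, one per connected component of its Dynkin diagram, so g ≅ C_5 ⊕ C_5 (dimension 55 + 55 = 110).

C_5 (sp(10)) + C_5 (sp(10))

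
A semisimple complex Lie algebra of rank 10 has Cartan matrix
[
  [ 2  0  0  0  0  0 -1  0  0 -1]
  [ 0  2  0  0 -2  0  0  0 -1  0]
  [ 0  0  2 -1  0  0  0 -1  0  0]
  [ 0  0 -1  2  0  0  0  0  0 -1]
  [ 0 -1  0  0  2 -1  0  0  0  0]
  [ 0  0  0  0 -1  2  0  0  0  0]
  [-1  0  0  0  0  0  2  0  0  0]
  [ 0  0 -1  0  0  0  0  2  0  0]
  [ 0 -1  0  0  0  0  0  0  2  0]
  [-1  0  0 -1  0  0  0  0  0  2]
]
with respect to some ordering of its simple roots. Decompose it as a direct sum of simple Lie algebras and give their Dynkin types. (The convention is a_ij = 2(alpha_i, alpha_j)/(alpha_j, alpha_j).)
The diagram associated to this matrix has two connected components: the simple roots {alpha_1, alpha_3, alpha_4, alpha_7, alpha_8, alpha_10} form a chain of 6 nodes with single edges (A_6), and {alpha_2, alpha_5, alpha_6, alpha_9} form a chain of 4 nodes with a double edge between the middle two (F_4). A semisimple Lie algebra decomposes uniquely as the direct sum of simple ideals, one per connected component of its Dynkin diagram, so g ≅ A_6 ⊕ F_4 (dimension 48 + 52 = 100).

A_6 (sl(7)) + F_4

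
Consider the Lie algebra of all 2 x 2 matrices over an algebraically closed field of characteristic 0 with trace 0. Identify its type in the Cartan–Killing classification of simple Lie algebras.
This is sl(2), which has dimension 2^2 - 1 = 3 and rank 2 - 1 = 1 (a Cartan subalgebra is the diagonal traceless matrices). In the classification of classical Lie algebras, the special linear algebra sl(n+1) has type A_n; here n = 1, so the Dynkin diagram is a chain of 1 nodes with single edges (A_1). Hence the type is A_1.

A_1 (sl(2))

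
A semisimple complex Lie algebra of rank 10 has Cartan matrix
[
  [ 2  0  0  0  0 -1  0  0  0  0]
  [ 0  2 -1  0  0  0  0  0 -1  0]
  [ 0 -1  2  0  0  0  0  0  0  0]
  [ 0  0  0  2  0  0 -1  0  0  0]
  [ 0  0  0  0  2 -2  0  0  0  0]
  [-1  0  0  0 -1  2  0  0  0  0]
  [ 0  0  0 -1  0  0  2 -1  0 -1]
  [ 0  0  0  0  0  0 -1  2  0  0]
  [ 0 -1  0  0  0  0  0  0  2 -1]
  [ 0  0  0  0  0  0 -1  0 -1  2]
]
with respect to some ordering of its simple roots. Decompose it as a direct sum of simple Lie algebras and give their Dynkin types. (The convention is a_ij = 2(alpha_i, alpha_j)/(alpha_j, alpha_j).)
The diagram associated to this matrix has two connected components: the simple roots {alpha_1, alpha_5, alpha_6} form a chain of 3 nodes with a double edge at one end; the terminal node there is the unique long simple root (C_3), and {alpha_2, alpha_3, alpha_4, alpha_7, alpha_8, alpha_9, alpha_10} form a chain of 5 nodes with a fork of two nodes at one end (D_7). A semisimple Lie algebra decomposes uniquely as the direct sum of simple ideals, one per connected component of its Dynkin diagram, so g ≅ C_3 ⊕ D_7 (dimension 21 + 91 = 112).

C_3 (sp(6)) + D_7 (so(14))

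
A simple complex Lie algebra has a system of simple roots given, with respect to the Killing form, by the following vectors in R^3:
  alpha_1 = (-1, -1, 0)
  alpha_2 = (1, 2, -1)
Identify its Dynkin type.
Compute the Cartan integers a_ij = 2(alpha_i, alpha_j)/(alpha_j, alpha_j); the resulting 2x2 Cartan matrix is
[[2, -1], [-3, 2]].
The roots have two lengths (squared-length ratio 3:1); the short ones are alpha_{1}. The associated Dynkin diagram is two nodes joined by a triple edge (G_2), so the type is G_2.

G_2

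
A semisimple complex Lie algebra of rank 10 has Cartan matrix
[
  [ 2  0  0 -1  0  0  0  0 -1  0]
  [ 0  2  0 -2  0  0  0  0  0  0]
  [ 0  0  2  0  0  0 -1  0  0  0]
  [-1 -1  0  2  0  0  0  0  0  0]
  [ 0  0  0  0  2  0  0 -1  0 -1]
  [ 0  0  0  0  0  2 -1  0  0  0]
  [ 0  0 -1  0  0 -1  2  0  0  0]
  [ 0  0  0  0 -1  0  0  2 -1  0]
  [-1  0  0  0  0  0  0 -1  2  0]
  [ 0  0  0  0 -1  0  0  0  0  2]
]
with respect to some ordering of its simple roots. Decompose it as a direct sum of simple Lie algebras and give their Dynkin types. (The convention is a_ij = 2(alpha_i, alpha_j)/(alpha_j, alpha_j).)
The diagram associated to this matrix has two connected components: the simple roots {alpha_3, alpha_6, alpha_7} form a chain of 3 nodes with single edges (A_3), and {alpha_1, alpha_2, alpha_4, alpha_5, alpha_8, alpha_9, alpha_10} form a chain of 7 nodes with a double edge at one end; the terminal node there is the unique long simple root (C_7). A semisimple Lie algebra decomposes uniquely as the direct sum of simple ideals, one per connected component of its Dynkin diagram, so g ≅ A_3 ⊕ C_7 (dimension 15 + 105 = 120).

A3 ⊕ C7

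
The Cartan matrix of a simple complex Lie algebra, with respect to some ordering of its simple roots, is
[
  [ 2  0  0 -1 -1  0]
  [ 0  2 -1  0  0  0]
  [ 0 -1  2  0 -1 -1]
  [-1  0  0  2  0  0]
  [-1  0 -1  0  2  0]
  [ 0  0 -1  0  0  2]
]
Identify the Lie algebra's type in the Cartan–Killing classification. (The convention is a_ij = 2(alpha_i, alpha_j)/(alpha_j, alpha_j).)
D_6 (so(12))

The matrix has rank 6 with 2's on the diagonal. Reading the off-diagonal entries as Dynkin edges (a single edge where a_ij = a_ji = -1; a double or triple edge where a_ij * a_ji = 2 or 3), the diagram is a chain of 4 nodes with a fork of two nodes at one end (D_6). One simple-root ordering that puts it in standard form is (alpha_4, alpha_1, alpha_5, alpha_3, alpha_6, alpha_2). So the algebra is type D_6, i.e. so(12).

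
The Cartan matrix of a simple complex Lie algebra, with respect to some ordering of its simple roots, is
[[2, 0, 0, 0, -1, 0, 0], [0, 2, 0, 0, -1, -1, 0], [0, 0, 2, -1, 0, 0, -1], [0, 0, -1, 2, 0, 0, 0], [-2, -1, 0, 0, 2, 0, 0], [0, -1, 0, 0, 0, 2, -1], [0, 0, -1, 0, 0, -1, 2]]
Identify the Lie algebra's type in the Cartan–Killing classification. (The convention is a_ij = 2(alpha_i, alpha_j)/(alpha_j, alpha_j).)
type B_7

The matrix has rank 7 with 2's on the diagonal. Reading the off-diagonal entries as Dynkin edges (a single edge where a_ij = a_ji = -1; a double or triple edge where a_ij * a_ji = 2 or 3), the diagram is a chain of 7 nodes with a double edge at one end; the terminal node there is the unique short simple root (B_7). One simple-root ordering that puts it in standard form is (alpha_4, alpha_3, alpha_7, alpha_6, alpha_2, alpha_5, alpha_1). So the algebra is type B_7, i.e. so(15).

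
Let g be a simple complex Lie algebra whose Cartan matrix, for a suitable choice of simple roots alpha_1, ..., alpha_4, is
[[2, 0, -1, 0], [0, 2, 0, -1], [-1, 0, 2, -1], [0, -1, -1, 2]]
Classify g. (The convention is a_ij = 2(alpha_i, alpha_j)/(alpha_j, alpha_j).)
The matrix has rank 4 with 2's on the diagonal. Reading the off-diagonal entries as Dynkin edges (a single edge where a_ij = a_ji = -1; a double or triple edge where a_ij * a_ji = 2 or 3), the diagram is a chain of 4 nodes with single edges (A_4). One simple-root ordering that puts it in standard form is (alpha_2, alpha_4, alpha_3, alpha_1). So the algebra is type A_4, i.e. sl(5).

A_4 (sl(5))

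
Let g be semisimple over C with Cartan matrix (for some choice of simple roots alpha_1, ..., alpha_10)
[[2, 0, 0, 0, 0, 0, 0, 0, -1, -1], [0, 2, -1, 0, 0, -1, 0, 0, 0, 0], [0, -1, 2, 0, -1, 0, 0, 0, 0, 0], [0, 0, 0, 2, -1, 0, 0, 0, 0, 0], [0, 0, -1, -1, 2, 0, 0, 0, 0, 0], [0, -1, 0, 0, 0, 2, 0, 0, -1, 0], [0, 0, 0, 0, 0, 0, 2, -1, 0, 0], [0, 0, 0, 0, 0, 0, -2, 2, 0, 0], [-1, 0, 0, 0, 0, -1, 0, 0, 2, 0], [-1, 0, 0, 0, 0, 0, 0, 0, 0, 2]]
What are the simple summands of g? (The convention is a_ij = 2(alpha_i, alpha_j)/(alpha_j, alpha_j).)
A8 + B2

The diagram associated to this matrix has two connected components: the simple roots {alpha_1, alpha_2, alpha_3, alpha_4, alpha_5, alpha_6, alpha_9, alpha_10} form a chain of 8 nodes with single edges (A_8), and {alpha_7, alpha_8} form a chain of 2 nodes with a double edge at one end; the terminal node there is the unique short simple root (B_2). A semisimple Lie algebra decomposes uniquely as the direct sum of simple ideals, one per connected component of its Dynkin diagram, so g ≅ A_8 ⊕ B_2 (dimension 80 + 10 = 90).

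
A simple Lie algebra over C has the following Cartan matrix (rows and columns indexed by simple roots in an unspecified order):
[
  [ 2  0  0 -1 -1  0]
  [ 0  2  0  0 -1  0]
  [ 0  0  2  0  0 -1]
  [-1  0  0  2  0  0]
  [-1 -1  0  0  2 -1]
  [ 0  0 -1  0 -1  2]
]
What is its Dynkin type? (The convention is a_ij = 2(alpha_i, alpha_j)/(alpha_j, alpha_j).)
E_6

The matrix has rank 6 with 2's on the diagonal. Reading the off-diagonal entries as Dynkin edges (a single edge where a_ij = a_ji = -1; a double or triple edge where a_ij * a_ji = 2 or 3), the diagram is a chain of 5 nodes with one extra node attached to the third node from one end (E_6). One simple-root ordering that puts it in standard form is (alpha_4, alpha_2, alpha_1, alpha_5, alpha_6, alpha_3). So the algebra is type E_6.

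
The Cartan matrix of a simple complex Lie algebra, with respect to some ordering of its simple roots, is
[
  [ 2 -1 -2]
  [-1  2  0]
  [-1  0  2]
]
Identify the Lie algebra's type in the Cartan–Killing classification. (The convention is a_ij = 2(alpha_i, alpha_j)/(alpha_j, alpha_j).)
B3

The matrix has rank 3 with 2's on the diagonal. Reading the off-diagonal entries as Dynkin edges (a single edge where a_ij = a_ji = -1; a double or triple edge where a_ij * a_ji = 2 or 3), the diagram is a chain of 3 nodes with a double edge at one end; the terminal node there is the unique short simple root (B_3). One simple-root ordering that puts it in standard form is (alpha_2, alpha_1, alpha_3). So the algebra is type B_3, i.e. so(7).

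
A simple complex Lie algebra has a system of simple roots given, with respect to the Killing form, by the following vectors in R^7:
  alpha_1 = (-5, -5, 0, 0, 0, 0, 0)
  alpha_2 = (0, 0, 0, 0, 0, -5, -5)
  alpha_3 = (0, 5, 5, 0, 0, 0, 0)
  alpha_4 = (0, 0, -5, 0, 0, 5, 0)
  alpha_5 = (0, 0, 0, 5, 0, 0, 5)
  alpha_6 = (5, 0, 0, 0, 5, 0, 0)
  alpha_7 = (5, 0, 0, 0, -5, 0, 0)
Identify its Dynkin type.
D_7 (so(14))

Compute the Cartan integers a_ij = 2(alpha_i, alpha_j)/(alpha_j, alpha_j); the resulting 7x7 Cartan matrix is
[[2, 0, -1, 0, 0, -1, -1], [0, 2, 0, -1, -1, 0, 0], [-1, 0, 2, -1, 0, 0, 0], [0, -1, -1, 2, 0, 0, 0], [0, -1, 0, 0, 2, 0, 0], [-1, 0, 0, 0, 0, 2, 0], [-1, 0, 0, 0, 0, 0, 2]].
All simple roots have the same length, so the diagram is simply laced. The associated Dynkin diagram is a chain of 5 nodes with a fork of two nodes at one end (D_7), so the type is D_7 (the algebra so(14)).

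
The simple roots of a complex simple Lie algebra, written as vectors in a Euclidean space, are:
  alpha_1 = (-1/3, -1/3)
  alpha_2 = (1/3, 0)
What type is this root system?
B2

Compute the Cartan integers a_ij = 2(alpha_i, alpha_j)/(alpha_j, alpha_j); the resulting 2x2 Cartan matrix is
[[2, -2], [-1, 2]].
The roots have two lengths (squared-length ratio 2:1); the short ones are alpha_{2}. The associated Dynkin diagram is a chain of 2 nodes with a double edge at one end; the terminal node there is the unique short simple root (B_2), so the type is B_2 (the algebra so(5)).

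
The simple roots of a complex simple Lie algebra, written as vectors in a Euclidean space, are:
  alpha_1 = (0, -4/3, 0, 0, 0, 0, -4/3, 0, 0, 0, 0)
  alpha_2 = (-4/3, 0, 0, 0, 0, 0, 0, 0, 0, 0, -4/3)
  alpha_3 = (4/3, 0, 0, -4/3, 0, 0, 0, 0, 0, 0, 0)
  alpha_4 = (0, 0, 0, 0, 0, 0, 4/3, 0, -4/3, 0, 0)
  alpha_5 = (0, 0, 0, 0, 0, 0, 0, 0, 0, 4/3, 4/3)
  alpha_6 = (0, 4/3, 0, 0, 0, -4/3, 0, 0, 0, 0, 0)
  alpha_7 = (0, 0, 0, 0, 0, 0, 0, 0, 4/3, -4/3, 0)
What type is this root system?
Compute the Cartan integers a_ij = 2(alpha_i, alpha_j)/(alpha_j, alpha_j); the resulting 7x7 Cartan matrix is
[[2, 0, 0, -1, 0, -1, 0], [0, 2, -1, 0, -1, 0, 0], [0, -1, 2, 0, 0, 0, 0], [-1, 0, 0, 2, 0, 0, -1], [0, -1, 0, 0, 2, 0, -1], [-1, 0, 0, 0, 0, 2, 0], [0, 0, 0, -1, -1, 0, 2]].
All simple roots have the same length, so the diagram is simply laced. The associated Dynkin diagram is a chain of 7 nodes with single edges (A_7), so the type is A_7 (the algebra sl(8)).

A_7 (sl(8))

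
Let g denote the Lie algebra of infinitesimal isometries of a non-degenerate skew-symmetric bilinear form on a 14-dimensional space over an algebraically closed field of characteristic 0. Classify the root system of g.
This is sp(14), which has dimension 14(14+1)/2 = 105 and rank 14/2 = 7. In the classification of classical Lie algebras, the symplectic algebra sp(2n) has type C_n; here n = 7, so the Dynkin diagram is a chain of 7 nodes with a double edge at one end; the terminal node there is the unique long simple root (C_7). Hence the type is C_7.

C_7 (sp(14))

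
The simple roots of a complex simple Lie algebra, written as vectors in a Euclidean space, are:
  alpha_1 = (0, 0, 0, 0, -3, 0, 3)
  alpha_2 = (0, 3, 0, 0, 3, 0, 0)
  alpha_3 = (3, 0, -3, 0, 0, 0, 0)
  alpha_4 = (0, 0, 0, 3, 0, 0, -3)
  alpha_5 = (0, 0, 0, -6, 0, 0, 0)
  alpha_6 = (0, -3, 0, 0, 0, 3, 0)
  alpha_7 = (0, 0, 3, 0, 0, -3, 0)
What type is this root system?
type C_7

Compute the Cartan integers a_ij = 2(alpha_i, alpha_j)/(alpha_j, alpha_j); the resulting 7x7 Cartan matrix is
[[2, -1, 0, -1, 0, 0, 0], [-1, 2, 0, 0, 0, -1, 0], [0, 0, 2, 0, 0, 0, -1], [-1, 0, 0, 2, -1, 0, 0], [0, 0, 0, -2, 2, 0, 0], [0, -1, 0, 0, 0, 2, -1], [0, 0, -1, 0, 0, -1, 2]].
The roots have two lengths (squared-length ratio 2:1); the short ones are alpha_{1,2,3,4,6,7}. The associated Dynkin diagram is a chain of 7 nodes with a double edge at one end; the terminal node there is the unique long simple root (C_7), so the type is C_7 (the algebra sp(14)).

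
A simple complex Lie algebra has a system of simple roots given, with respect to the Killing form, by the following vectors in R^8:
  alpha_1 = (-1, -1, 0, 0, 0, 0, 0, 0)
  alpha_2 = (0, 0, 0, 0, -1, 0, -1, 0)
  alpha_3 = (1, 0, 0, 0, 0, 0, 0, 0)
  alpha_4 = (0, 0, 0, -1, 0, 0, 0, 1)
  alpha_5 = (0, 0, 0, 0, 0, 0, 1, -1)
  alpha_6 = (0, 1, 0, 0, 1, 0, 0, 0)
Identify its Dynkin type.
B_6 (so(13))

Compute the Cartan integers a_ij = 2(alpha_i, alpha_j)/(alpha_j, alpha_j); the resulting 6x6 Cartan matrix is
[[2, 0, -2, 0, 0, -1], [0, 2, 0, 0, -1, -1], [-1, 0, 2, 0, 0, 0], [0, 0, 0, 2, -1, 0], [0, -1, 0, -1, 2, 0], [-1, -1, 0, 0, 0, 2]].
The roots have two lengths (squared-length ratio 2:1); the short ones are alpha_{3}. The associated Dynkin diagram is a chain of 6 nodes with a double edge at one end; the terminal node there is the unique short simple root (B_6), so the type is B_6 (the algebra so(13)).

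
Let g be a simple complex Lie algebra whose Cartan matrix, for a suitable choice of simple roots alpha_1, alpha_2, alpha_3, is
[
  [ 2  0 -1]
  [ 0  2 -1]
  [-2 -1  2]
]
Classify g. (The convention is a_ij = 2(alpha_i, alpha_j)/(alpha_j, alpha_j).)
The matrix has rank 3 with 2's on the diagonal. Reading the off-diagonal entries as Dynkin edges (a single edge where a_ij = a_ji = -1; a double or triple edge where a_ij * a_ji = 2 or 3), the diagram is a chain of 3 nodes with a double edge at one end; the terminal node there is the unique short simple root (B_3). One simple-root ordering that puts it in standard form is (alpha_2, alpha_3, alpha_1). So the algebra is type B_3, i.e. so(7).

type B_3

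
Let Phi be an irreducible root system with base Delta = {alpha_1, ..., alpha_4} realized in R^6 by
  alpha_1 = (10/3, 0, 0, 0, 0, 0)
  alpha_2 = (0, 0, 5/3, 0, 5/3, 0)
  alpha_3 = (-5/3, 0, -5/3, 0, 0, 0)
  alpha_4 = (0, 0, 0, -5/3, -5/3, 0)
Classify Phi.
Compute the Cartan integers a_ij = 2(alpha_i, alpha_j)/(alpha_j, alpha_j); the resulting 4x4 Cartan matrix is
[[2, 0, -2, 0], [0, 2, -1, -1], [-1, -1, 2, 0], [0, -1, 0, 2]].
The roots have two lengths (squared-length ratio 2:1); the short ones are alpha_{2,3,4}. The associated Dynkin diagram is a chain of 4 nodes with a double edge at one end; the terminal node there is the unique long simple root (C_4), so the type is C_4 (the algebra sp(8)).

type C_4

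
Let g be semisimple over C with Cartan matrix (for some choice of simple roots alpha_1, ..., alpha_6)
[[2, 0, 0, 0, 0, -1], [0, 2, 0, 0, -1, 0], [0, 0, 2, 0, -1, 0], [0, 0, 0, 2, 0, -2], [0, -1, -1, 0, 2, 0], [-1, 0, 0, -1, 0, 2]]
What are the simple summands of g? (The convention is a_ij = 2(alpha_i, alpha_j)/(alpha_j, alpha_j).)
A_3 ⊕ C_3

The diagram associated to this matrix has two connected components: the simple roots {alpha_2, alpha_3, alpha_5} form a chain of 3 nodes with single edges (A_3), and {alpha_1, alpha_4, alpha_6} form a chain of 3 nodes with a double edge at one end; the terminal node there is the unique long simple root (C_3). A semisimple Lie algebra decomposes uniquely as the direct sum of simple ideals, one per connected component of its Dynkin diagram, so g ≅ A_3 ⊕ C_3 (dimension 15 + 21 = 36).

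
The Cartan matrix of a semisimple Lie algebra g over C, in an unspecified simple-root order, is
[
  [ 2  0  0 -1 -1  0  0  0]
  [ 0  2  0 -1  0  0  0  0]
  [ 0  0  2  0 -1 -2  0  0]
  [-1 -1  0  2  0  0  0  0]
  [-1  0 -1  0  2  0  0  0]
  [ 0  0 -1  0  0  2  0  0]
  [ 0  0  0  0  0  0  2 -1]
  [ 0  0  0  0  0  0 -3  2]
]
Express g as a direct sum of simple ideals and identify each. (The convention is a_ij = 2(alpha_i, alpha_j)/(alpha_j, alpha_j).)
B6 + G2

The diagram associated to this matrix has two connected components: the simple roots {alpha_1, alpha_2, alpha_3, alpha_4, alpha_5, alpha_6} form a chain of 6 nodes with a double edge at one end; the terminal node there is the unique short simple root (B_6), and {alpha_7, alpha_8} form two nodes joined by a triple edge (G_2). A semisimple Lie algebra decomposes uniquely as the direct sum of simple ideals, one per connected component of its Dynkin diagram, so g ≅ B_6 ⊕ G_2 (dimension 78 + 14 = 92).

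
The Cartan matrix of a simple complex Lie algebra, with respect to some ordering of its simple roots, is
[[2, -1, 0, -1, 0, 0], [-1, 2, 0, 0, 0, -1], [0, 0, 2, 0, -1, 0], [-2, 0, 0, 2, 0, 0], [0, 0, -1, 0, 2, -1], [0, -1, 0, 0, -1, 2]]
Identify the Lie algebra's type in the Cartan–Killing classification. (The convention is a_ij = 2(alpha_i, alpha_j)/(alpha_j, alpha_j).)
The matrix has rank 6 with 2's on the diagonal. Reading the off-diagonal entries as Dynkin edges (a single edge where a_ij = a_ji = -1; a double or triple edge where a_ij * a_ji = 2 or 3), the diagram is a chain of 6 nodes with a double edge at one end; the terminal node there is the unique long simple root (C_6). One simple-root ordering that puts it in standard form is (alpha_3, alpha_5, alpha_6, alpha_2, alpha_1, alpha_4). So the algebra is type C_6, i.e. sp(12).

C6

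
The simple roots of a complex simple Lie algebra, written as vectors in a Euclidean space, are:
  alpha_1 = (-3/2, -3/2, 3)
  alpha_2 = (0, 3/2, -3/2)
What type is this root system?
G2

Compute the Cartan integers a_ij = 2(alpha_i, alpha_j)/(alpha_j, alpha_j); the resulting 2x2 Cartan matrix is
[[2, -3], [-1, 2]].
The roots have two lengths (squared-length ratio 3:1); the short ones are alpha_{2}. The associated Dynkin diagram is two nodes joined by a triple edge (G_2), so the type is G_2.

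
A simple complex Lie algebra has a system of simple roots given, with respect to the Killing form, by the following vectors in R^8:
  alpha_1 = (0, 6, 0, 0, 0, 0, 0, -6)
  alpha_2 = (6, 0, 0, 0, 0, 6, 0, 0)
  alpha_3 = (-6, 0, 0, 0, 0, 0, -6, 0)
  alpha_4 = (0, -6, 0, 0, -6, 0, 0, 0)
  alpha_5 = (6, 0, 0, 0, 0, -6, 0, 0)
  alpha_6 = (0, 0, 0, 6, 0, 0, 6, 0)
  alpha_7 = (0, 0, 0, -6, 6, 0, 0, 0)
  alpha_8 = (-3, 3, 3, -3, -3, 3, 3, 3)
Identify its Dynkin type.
type E_8

Compute the Cartan integers a_ij = 2(alpha_i, alpha_j)/(alpha_j, alpha_j); the resulting 8x8 Cartan matrix is
[[2, 0, 0, -1, 0, 0, 0, 0], [0, 2, -1, 0, 0, 0, 0, 0], [0, -1, 2, 0, -1, -1, 0, 0], [-1, 0, 0, 2, 0, 0, -1, 0], [0, 0, -1, 0, 2, 0, 0, -1], [0, 0, -1, 0, 0, 2, -1, 0], [0, 0, 0, -1, 0, -1, 2, 0], [0, 0, 0, 0, -1, 0, 0, 2]].
All simple roots have the same length, so the diagram is simply laced. The associated Dynkin diagram is a chain of 7 nodes with one extra node attached to the third node from one end (E_8), so the type is E_8.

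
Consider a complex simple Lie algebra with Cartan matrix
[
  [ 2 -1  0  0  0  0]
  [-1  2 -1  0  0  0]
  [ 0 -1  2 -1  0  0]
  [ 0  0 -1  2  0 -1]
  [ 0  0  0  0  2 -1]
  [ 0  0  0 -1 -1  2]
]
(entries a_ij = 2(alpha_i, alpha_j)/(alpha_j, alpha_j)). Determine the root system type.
The matrix has rank 6 with 2's on the diagonal. Reading the off-diagonal entries as Dynkin edges (a single edge where a_ij = a_ji = -1; a double or triple edge where a_ij * a_ji = 2 or 3), the diagram is a chain of 6 nodes with single edges (A_6). One simple-root ordering that puts it in standard form is (alpha_1, alpha_2, alpha_3, alpha_4, alpha_6, alpha_5). So the algebra is type A_6, i.e. sl(7).

A6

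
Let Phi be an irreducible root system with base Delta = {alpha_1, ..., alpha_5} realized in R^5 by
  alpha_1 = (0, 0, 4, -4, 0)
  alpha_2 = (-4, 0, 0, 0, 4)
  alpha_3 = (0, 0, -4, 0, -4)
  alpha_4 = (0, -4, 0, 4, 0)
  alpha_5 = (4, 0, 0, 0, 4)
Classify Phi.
D_5

Compute the Cartan integers a_ij = 2(alpha_i, alpha_j)/(alpha_j, alpha_j); the resulting 5x5 Cartan matrix is
[[2, 0, -1, -1, 0], [0, 2, -1, 0, 0], [-1, -1, 2, 0, -1], [-1, 0, 0, 2, 0], [0, 0, -1, 0, 2]].
All simple roots have the same length, so the diagram is simply laced. The associated Dynkin diagram is a chain of 3 nodes with a fork of two nodes at one end (D_5), so the type is D_5 (the algebra so(10)).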